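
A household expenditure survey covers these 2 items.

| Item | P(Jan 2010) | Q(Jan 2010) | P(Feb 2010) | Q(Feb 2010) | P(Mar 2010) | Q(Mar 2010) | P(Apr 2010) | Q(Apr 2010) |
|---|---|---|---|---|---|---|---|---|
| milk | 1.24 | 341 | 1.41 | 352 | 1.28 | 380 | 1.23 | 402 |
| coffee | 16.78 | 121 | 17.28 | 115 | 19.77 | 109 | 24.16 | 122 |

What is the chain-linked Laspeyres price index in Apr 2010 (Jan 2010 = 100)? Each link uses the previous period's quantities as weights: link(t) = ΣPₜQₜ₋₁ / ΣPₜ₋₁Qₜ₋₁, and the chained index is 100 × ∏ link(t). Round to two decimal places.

Link Jan 2010→Feb 2010:
ΣP(Feb 2010)Q(Jan 2010) = 1.41×341 + 17.28×121 = 480.81 + 2090.88 = 2571.69
ΣP(Jan 2010)Q(Jan 2010) = 1.24×341 + 16.78×121 = 422.84 + 2030.38 = 2453.22
link = 2571.69/2453.22 = 1.048292
Link Feb 2010→Mar 2010:
ΣP(Mar 2010)Q(Feb 2010) = 1.28×352 + 19.77×115 = 450.56 + 2273.55 = 2724.11
ΣP(Feb 2010)Q(Feb 2010) = 1.41×352 + 17.28×115 = 496.32 + 1987.2 = 2483.52
link = 2724.11/2483.52 = 1.096875
Link Mar 2010→Apr 2010:
ΣP(Apr 2010)Q(Mar 2010) = 1.23×380 + 24.16×109 = 467.4 + 2633.44 = 3100.84
ΣP(Mar 2010)Q(Mar 2010) = 1.28×380 + 19.77×109 = 486.4 + 2154.93 = 2641.33
link = 3100.84/2641.33 = 1.173969
Chained index = 100 × 1.048292 × 1.096875 × 1.173969 = 134.9882

134.99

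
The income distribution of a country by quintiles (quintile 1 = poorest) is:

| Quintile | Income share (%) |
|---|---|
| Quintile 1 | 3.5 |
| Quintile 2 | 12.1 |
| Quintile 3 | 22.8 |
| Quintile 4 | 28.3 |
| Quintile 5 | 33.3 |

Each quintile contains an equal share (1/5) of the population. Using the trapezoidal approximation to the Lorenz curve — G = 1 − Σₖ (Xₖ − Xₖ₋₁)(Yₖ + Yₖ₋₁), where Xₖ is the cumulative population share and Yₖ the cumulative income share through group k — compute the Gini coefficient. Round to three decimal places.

0.303

Cumulative income shares Yₖ: 0.0350, 0.1560, 0.3840, 0.6670, 1.0000
Σ (Xₖ−Xₖ₋₁)(Yₖ+Yₖ₋₁) = (1/5)(0.0350+0.0000) + (1/5)(0.1560+0.0350) + (1/5)(0.3840+0.1560) + (1/5)(0.6670+0.3840) + (1/5)(1.0000+0.6670)
  = 0.0070 + 0.0382 + 0.1080 + 0.2102 + 0.3334 = 0.6968
G = 1 − 0.6968 = 0.3032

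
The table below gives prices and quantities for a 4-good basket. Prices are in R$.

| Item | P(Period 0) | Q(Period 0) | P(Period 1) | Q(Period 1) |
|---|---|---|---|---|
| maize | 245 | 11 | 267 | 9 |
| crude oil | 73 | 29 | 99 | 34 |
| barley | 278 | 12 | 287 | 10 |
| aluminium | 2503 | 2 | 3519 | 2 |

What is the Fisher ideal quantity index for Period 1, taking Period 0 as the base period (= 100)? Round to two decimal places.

Laspeyres component (base-period weights):
ΣP(Period 0)Q(Period 1) = 245×9 + 73×34 + 278×10 + 2503×2 = 2205 + 2482 + 2780 + 5006 = 12473
ΣP(Period 0)Q(Period 0) = 245×11 + 73×29 + 278×12 + 2503×2 = 2695 + 2117 + 3336 + 5006 = 13154
L = 12473 / 13154 × 100 = 94.8229
Paasche component (current-period weights):
ΣP(Period 1)Q(Period 1) = 267×9 + 99×34 + 287×10 + 3519×2 = 2403 + 3366 + 2870 + 7038 = 15677
ΣP(Period 1)Q(Period 0) = 267×11 + 99×29 + 287×12 + 3519×2 = 2937 + 2871 + 3444 + 7038 = 16290
P = 15677 / 16290 × 100 = 96.2370
Fisher = √(L × P) = √(94.8229 × 96.2370) = 95.5273

95.53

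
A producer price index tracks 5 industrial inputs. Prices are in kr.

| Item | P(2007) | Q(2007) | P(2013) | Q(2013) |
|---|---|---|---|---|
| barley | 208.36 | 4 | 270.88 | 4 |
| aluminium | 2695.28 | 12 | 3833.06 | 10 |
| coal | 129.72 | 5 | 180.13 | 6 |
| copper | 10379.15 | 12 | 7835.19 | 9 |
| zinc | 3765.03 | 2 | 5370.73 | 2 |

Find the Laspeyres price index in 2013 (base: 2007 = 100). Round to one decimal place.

92.1

Laspeyres price index uses base-period quantities as weights.
ΣP(2013)·Q(2007) = 270.88×4 + 3833.06×12 + 180.13×5 + 7835.19×12 + 5370.73×2 = 1083.52 + 45996.72 + 900.65 + 94022.28 + 10741.46 = 152744.63
ΣP(2007)·Q(2007) = 208.36×4 + 2695.28×12 + 129.72×5 + 10379.15×12 + 3765.03×2 = 833.44 + 32343.36 + 648.6 + 124549.8 + 7530.06 = 165905.26
Index = 152744.63 / 165905.26 × 100 = 92.0674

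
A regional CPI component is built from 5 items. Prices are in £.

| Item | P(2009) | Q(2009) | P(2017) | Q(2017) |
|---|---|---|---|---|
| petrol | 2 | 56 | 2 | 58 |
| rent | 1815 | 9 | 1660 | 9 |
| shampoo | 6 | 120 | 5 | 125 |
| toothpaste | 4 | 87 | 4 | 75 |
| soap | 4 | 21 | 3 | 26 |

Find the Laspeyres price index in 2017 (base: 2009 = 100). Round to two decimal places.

Laspeyres price index uses base-period quantities as weights.
ΣP(2017)·Q(2009) = 2×56 + 1660×9 + 5×120 + 4×87 + 3×21 = 112 + 14940 + 600 + 348 + 63 = 16063
ΣP(2009)·Q(2009) = 2×56 + 1815×9 + 6×120 + 4×87 + 4×21 = 112 + 16335 + 720 + 348 + 84 = 17599
Index = 16063 / 17599 × 100 = 91.2722

91.27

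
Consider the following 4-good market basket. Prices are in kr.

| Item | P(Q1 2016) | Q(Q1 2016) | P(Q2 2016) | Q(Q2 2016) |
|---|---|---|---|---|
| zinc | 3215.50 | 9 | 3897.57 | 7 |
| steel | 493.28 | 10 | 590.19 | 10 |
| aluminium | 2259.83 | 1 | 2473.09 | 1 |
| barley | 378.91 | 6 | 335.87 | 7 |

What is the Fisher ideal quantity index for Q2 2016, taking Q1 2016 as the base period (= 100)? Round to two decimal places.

83.92

Laspeyres component (base-period weights):
ΣP(Q1 2016)Q(Q2 2016) = 3215.50×7 + 493.28×10 + 2259.83×1 + 378.91×7 = 22508.5 + 4932.8 + 2259.83 + 2652.37 = 32353.5
ΣP(Q1 2016)Q(Q1 2016) = 3215.50×9 + 493.28×10 + 2259.83×1 + 378.91×6 = 28939.5 + 4932.8 + 2259.83 + 2273.46 = 38405.59
L = 32353.5 / 38405.59 × 100 = 84.2416
Paasche component (current-period weights):
ΣP(Q2 2016)Q(Q2 2016) = 3897.57×7 + 590.19×10 + 2473.09×1 + 335.87×7 = 27282.99 + 5901.9 + 2473.09 + 2351.09 = 38009.07
ΣP(Q2 2016)Q(Q1 2016) = 3897.57×9 + 590.19×10 + 2473.09×1 + 335.87×6 = 35078.13 + 5901.9 + 2473.09 + 2015.22 = 45468.34
P = 38009.07 / 45468.34 × 100 = 83.5946
Fisher = √(L × P) = √(84.2416 × 83.5946) = 83.9175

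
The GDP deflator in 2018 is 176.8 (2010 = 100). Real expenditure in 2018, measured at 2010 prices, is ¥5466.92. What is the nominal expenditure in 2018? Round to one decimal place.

9665.5

Nominal = Real × (Index/100) = 5466.92 × (176.8/100)
        = 5466.92 × 1.768 = 9665.5146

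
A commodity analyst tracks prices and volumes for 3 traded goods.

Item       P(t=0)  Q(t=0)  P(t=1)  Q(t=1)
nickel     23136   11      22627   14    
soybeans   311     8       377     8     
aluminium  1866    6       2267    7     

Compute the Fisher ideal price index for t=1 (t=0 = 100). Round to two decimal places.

Laspeyres component (base-period weights):
ΣP(t=1)Q(t=0) = 22627×11 + 377×8 + 2267×6 = 248897 + 3016 + 13602 = 265515
ΣP(t=0)Q(t=0) = 23136×11 + 311×8 + 1866×6 = 254496 + 2488 + 11196 = 268180
L = 265515 / 268180 × 100 = 99.0063
Paasche component (current-period weights):
ΣP(t=1)Q(t=1) = 22627×14 + 377×8 + 2267×7 = 316778 + 3016 + 15869 = 335663
ΣP(t=0)Q(t=1) = 23136×14 + 311×8 + 1866×7 = 323904 + 2488 + 13062 = 339454
P = 335663 / 339454 × 100 = 98.8832
Fisher = √(L × P) = √(99.0063 × 98.8832) = 98.9447

98.94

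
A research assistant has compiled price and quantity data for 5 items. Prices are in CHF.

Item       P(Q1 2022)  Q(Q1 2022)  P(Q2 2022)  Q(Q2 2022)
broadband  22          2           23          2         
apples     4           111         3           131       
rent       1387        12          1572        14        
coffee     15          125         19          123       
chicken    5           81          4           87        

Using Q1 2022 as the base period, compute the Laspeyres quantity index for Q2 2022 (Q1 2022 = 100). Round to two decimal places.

Laspeyres quantity index uses base-period prices as weights.
ΣP(Q1 2022)·Q(Q2 2022) = 22×2 + 4×131 + 1387×14 + 15×123 + 5×87 = 44 + 524 + 19418 + 1845 + 435 = 22266
ΣP(Q1 2022)·Q(Q1 2022) = 22×2 + 4×111 + 1387×12 + 15×125 + 5×81 = 44 + 444 + 16644 + 1875 + 405 = 19412
Index = 22266 / 19412 × 100 = 114.7022

114.70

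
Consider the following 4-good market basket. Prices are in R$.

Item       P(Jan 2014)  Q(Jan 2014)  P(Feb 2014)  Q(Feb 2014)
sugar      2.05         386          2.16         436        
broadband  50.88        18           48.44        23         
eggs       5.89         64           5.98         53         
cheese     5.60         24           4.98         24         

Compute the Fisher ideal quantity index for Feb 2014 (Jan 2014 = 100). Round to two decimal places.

113.02

Laspeyres component (base-period weights):
ΣP(Jan 2014)Q(Feb 2014) = 2.05×436 + 50.88×23 + 5.89×53 + 5.60×24 = 893.8 + 1170.24 + 312.17 + 134.4 = 2510.61
ΣP(Jan 2014)Q(Jan 2014) = 2.05×386 + 50.88×18 + 5.89×64 + 5.60×24 = 791.3 + 915.84 + 376.96 + 134.4 = 2218.5
L = 2510.61 / 2218.5 × 100 = 113.1670
Paasche component (current-period weights):
ΣP(Feb 2014)Q(Feb 2014) = 2.16×436 + 48.44×23 + 5.98×53 + 4.98×24 = 941.76 + 1114.12 + 316.94 + 119.52 = 2492.34
ΣP(Feb 2014)Q(Jan 2014) = 2.16×386 + 48.44×18 + 5.98×64 + 4.98×24 = 833.76 + 871.92 + 382.72 + 119.52 = 2207.92
P = 2492.34 / 2207.92 × 100 = 112.8818
Fisher = √(L × P) = √(113.1670 × 112.8818) = 113.0243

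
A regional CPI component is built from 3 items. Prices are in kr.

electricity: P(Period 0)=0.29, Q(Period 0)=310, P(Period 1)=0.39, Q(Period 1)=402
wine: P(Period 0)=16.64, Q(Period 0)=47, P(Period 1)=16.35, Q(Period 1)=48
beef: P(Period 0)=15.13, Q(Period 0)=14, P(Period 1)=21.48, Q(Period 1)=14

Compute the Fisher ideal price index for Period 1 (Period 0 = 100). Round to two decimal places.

Laspeyres component (base-period weights):
ΣP(Period 1)Q(Period 0) = 0.39×310 + 16.35×47 + 21.48×14 = 120.9 + 768.45 + 300.72 = 1190.07
ΣP(Period 0)Q(Period 0) = 0.29×310 + 16.64×47 + 15.13×14 = 89.9 + 782.08 + 211.82 = 1083.8
L = 1190.07 / 1083.8 × 100 = 109.8053
Paasche component (current-period weights):
ΣP(Period 1)Q(Period 1) = 0.39×402 + 16.35×48 + 21.48×14 = 156.78 + 784.8 + 300.72 = 1242.3
ΣP(Period 0)Q(Period 1) = 0.29×402 + 16.64×48 + 15.13×14 = 116.58 + 798.72 + 211.82 = 1127.12
P = 1242.3 / 1127.12 × 100 = 110.2190
Fisher = √(L × P) = √(109.8053 × 110.2190) = 110.0119

110.01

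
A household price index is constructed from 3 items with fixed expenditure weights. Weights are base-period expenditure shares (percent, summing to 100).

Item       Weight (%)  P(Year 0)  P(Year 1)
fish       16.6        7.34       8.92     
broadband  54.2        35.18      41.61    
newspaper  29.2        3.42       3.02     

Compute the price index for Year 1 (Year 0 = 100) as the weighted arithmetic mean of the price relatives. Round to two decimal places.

fish: 16.6 × (8.92/7.34) = 16.6 × 1.215259 = 20.1733
broadband: 54.2 × (41.61/35.18) = 54.2 × 1.182774 = 64.1064
newspaper: 29.2 × (3.02/3.42) = 29.2 × 0.883041 = 25.7848
Index = Σ wᵢ·(p₁ᵢ/p₀ᵢ) = 20.1733 + 64.1064 + 25.7848 = 110.0645

110.06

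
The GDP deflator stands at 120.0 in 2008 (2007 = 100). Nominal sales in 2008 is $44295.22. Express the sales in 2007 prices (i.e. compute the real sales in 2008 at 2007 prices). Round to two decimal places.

36912.68

Real = Nominal ÷ (Index/100) = 44295.22 ÷ (120.0/100)
     = 44295.22 ÷ 1.200 = 36912.6833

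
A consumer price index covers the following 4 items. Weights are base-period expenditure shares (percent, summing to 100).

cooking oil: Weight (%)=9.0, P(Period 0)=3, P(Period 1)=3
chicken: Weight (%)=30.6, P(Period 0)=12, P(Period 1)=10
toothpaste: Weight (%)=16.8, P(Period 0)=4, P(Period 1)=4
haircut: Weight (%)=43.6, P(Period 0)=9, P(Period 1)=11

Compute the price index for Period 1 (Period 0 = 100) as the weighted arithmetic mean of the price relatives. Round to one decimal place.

104.6

cooking oil: 9.0 × (3/3) = 9.0 × 1.000000 = 9.0000
chicken: 30.6 × (10/12) = 30.6 × 0.833333 = 25.5000
toothpaste: 16.8 × (4/4) = 16.8 × 1.000000 = 16.8000
haircut: 43.6 × (11/9) = 43.6 × 1.222222 = 53.2889
Index = Σ wᵢ·(p₁ᵢ/p₀ᵢ) = 9.0000 + 25.5000 + 16.8000 + 53.2889 = 104.5889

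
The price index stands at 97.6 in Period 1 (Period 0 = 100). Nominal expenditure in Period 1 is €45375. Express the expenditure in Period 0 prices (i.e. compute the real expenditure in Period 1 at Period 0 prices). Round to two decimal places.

Real = Nominal ÷ (Index/100) = 45375 ÷ (97.6/100)
     = 45375 ÷ 0.976 = 46490.7787

46490.78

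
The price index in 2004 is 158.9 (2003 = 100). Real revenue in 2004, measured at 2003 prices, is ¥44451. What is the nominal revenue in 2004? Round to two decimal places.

70632.64

Nominal = Real × (Index/100) = 44451 × (158.9/100)
        = 44451 × 1.589 = 70632.6390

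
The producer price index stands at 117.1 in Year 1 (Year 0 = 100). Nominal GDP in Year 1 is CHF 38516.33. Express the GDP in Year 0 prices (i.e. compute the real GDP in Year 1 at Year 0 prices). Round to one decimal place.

Real = Nominal ÷ (Index/100) = 38516.33 ÷ (117.1/100)
     = 38516.33 ÷ 1.171 = 32891.8275

32891.8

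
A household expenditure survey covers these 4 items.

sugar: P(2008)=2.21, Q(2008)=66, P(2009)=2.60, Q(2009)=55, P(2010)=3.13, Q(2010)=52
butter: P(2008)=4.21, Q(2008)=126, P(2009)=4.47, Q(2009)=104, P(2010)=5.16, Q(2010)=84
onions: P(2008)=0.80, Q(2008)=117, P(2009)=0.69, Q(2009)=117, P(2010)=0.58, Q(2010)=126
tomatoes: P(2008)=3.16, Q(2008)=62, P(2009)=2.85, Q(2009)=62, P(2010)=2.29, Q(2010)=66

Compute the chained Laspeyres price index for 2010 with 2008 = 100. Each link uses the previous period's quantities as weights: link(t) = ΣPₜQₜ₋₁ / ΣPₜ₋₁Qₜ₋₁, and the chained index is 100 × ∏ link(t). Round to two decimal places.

109.06

Link 2008→2009:
ΣP(2009)Q(2008) = 2.60×66 + 4.47×126 + 0.69×117 + 2.85×62 = 171.6 + 563.22 + 80.73 + 176.7 = 992.25
ΣP(2008)Q(2008) = 2.21×66 + 4.21×126 + 0.80×117 + 3.16×62 = 145.86 + 530.46 + 93.6 + 195.92 = 965.84
link = 992.25/965.84 = 1.027344
Link 2009→2010:
ΣP(2010)Q(2009) = 3.13×55 + 5.16×104 + 0.58×117 + 2.29×62 = 172.15 + 536.64 + 67.86 + 141.98 = 918.63
ΣP(2009)Q(2009) = 2.60×55 + 4.47×104 + 0.69×117 + 2.85×62 = 143 + 464.88 + 80.73 + 176.7 = 865.31
link = 918.63/865.31 = 1.061620
Chained index = 100 × 1.027344 × 1.061620 = 109.0649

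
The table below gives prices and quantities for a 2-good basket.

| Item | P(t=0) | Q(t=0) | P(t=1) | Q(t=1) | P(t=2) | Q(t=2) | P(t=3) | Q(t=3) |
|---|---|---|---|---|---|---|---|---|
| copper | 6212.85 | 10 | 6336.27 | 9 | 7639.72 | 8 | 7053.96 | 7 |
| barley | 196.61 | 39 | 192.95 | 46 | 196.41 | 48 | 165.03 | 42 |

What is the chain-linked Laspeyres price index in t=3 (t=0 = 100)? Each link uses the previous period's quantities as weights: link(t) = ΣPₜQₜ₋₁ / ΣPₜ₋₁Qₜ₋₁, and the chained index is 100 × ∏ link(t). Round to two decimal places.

Link t=0→t=1:
ΣP(t=1)Q(t=0) = 6336.27×10 + 192.95×39 = 63362.7 + 7525.05 = 70887.75
ΣP(t=0)Q(t=0) = 6212.85×10 + 196.61×39 = 62128.5 + 7667.79 = 69796.29
link = 70887.75/69796.29 = 1.015638
Link t=1→t=2:
ΣP(t=2)Q(t=1) = 7639.72×9 + 196.41×46 = 68757.48 + 9034.86 = 77792.34
ΣP(t=1)Q(t=1) = 6336.27×9 + 192.95×46 = 57026.43 + 8875.7 = 65902.13
link = 77792.34/65902.13 = 1.180422
Link t=2→t=3:
ΣP(t=3)Q(t=2) = 7053.96×8 + 165.03×48 = 56431.68 + 7921.44 = 64353.12
ΣP(t=2)Q(t=2) = 7639.72×8 + 196.41×48 = 61117.76 + 9427.68 = 70545.44
link = 64353.12/70545.44 = 0.912222
Chained index = 100 × 1.015638 × 1.180422 × 0.912222 = 109.3646

109.36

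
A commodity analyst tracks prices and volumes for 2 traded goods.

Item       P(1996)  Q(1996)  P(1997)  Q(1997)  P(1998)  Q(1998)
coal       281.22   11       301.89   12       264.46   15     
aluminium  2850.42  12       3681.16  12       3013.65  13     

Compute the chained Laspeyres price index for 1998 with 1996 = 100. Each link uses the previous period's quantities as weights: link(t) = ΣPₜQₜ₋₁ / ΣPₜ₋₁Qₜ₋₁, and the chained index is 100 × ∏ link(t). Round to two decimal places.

Link 1996→1997:
ΣP(1997)Q(1996) = 301.89×11 + 3681.16×12 = 3320.79 + 44173.92 = 47494.71
ΣP(1996)Q(1996) = 281.22×11 + 2850.42×12 = 3093.42 + 34205.04 = 37298.46
link = 47494.71/37298.46 = 1.273369
Link 1997→1998:
ΣP(1998)Q(1997) = 264.46×12 + 3013.65×12 = 3173.52 + 36163.8 = 39337.32
ΣP(1997)Q(1997) = 301.89×12 + 3681.16×12 = 3622.68 + 44173.92 = 47796.6
link = 39337.32/47796.6 = 0.823015
Chained index = 100 × 1.273369 × 0.823015 = 104.8002

104.80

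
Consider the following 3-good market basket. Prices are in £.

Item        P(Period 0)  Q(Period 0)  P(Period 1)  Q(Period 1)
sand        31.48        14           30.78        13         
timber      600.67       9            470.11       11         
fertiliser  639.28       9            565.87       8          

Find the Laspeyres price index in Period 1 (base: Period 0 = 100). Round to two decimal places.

Laspeyres price index uses base-period quantities as weights.
ΣP(Period 1)·Q(Period 0) = 30.78×14 + 470.11×9 + 565.87×9 = 430.92 + 4230.99 + 5092.83 = 9754.74
ΣP(Period 0)·Q(Period 0) = 31.48×14 + 600.67×9 + 639.28×9 = 440.72 + 5406.03 + 5753.52 = 11600.27
Index = 9754.74 / 11600.27 × 100 = 84.0906

84.09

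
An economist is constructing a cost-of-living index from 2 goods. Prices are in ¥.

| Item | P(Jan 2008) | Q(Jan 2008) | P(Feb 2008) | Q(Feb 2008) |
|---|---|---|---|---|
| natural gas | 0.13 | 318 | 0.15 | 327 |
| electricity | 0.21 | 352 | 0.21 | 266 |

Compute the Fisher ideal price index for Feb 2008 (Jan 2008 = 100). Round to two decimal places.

106.08

Laspeyres component (base-period weights):
ΣP(Feb 2008)Q(Jan 2008) = 0.15×318 + 0.21×352 = 47.7 + 73.92 = 121.62
ΣP(Jan 2008)Q(Jan 2008) = 0.13×318 + 0.21×352 = 41.34 + 73.92 = 115.26
L = 121.62 / 115.26 × 100 = 105.5180
Paasche component (current-period weights):
ΣP(Feb 2008)Q(Feb 2008) = 0.15×327 + 0.21×266 = 49.05 + 55.86 = 104.91
ΣP(Jan 2008)Q(Feb 2008) = 0.13×327 + 0.21×266 = 42.51 + 55.86 = 98.37
P = 104.91 / 98.37 × 100 = 106.6484
Fisher = √(L × P) = √(105.5180 × 106.6484) = 106.0817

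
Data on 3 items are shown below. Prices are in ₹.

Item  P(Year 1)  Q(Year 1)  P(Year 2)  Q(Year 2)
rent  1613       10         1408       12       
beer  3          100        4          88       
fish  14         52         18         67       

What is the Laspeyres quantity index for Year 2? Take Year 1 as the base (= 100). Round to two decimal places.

Laspeyres quantity index uses base-period prices as weights.
ΣP(Year 1)·Q(Year 2) = 1613×12 + 3×88 + 14×67 = 19356 + 264 + 938 = 20558
ΣP(Year 1)·Q(Year 1) = 1613×10 + 3×100 + 14×52 = 16130 + 300 + 728 = 17158
Index = 20558 / 17158 × 100 = 119.8158

119.82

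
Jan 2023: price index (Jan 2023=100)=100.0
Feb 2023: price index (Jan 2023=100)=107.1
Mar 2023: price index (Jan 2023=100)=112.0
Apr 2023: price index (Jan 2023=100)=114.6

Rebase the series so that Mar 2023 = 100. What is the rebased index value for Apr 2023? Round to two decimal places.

102.32

Rebased(Apr 2023) = 114.6 / 112.0 × 100 = 102.3214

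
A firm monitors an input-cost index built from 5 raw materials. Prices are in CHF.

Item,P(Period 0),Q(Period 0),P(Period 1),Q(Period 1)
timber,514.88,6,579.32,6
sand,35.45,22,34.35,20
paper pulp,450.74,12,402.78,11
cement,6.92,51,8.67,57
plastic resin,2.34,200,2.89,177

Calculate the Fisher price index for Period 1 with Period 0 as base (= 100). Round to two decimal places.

Laspeyres component (base-period weights):
ΣP(Period 1)Q(Period 0) = 579.32×6 + 34.35×22 + 402.78×12 + 8.67×51 + 2.89×200 = 3475.92 + 755.7 + 4833.36 + 442.17 + 578 = 10085.15
ΣP(Period 0)Q(Period 0) = 514.88×6 + 35.45×22 + 450.74×12 + 6.92×51 + 2.34×200 = 3089.28 + 779.9 + 5408.88 + 352.92 + 468 = 10098.98
L = 10085.15 / 10098.98 × 100 = 99.8631
Paasche component (current-period weights):
ΣP(Period 1)Q(Period 1) = 579.32×6 + 34.35×20 + 402.78×11 + 8.67×57 + 2.89×177 = 3475.92 + 687 + 4430.58 + 494.19 + 511.53 = 9599.22
ΣP(Period 0)Q(Period 1) = 514.88×6 + 35.45×20 + 450.74×11 + 6.92×57 + 2.34×177 = 3089.28 + 709 + 4958.14 + 394.44 + 414.18 = 9565.04
P = 9599.22 / 9565.04 × 100 = 100.3573
Fisher = √(L × P) = √(99.8631 × 100.3573) = 100.1099

100.11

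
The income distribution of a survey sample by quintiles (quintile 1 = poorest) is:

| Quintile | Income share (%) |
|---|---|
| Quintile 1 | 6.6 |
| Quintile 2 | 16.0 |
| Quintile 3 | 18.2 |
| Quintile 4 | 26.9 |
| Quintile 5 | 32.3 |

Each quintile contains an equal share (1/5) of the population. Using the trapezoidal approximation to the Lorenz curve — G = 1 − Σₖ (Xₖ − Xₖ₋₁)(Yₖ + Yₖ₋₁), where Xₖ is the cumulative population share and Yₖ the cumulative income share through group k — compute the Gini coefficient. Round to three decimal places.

Cumulative income shares Yₖ: 0.0660, 0.2260, 0.4080, 0.6770, 1.0000
Σ (Xₖ−Xₖ₋₁)(Yₖ+Yₖ₋₁) = (1/5)(0.0660+0.0000) + (1/5)(0.2260+0.0660) + (1/5)(0.4080+0.2260) + (1/5)(0.6770+0.4080) + (1/5)(1.0000+0.6770)
  = 0.0132 + 0.0584 + 0.1268 + 0.2170 + 0.3354 = 0.7508
G = 1 − 0.7508 = 0.2492

0.249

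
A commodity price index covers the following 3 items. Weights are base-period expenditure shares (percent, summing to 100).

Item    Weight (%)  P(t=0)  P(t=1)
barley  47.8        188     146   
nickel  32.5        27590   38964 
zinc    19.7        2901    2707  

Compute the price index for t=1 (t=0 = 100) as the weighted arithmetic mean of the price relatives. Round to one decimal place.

barley: 47.8 × (146/188) = 47.8 × 0.776596 = 37.1213
nickel: 32.5 × (38964/27590) = 32.5 × 1.412251 = 45.8982
zinc: 19.7 × (2707/2901) = 19.7 × 0.933127 = 18.3826
Index = Σ wᵢ·(p₁ᵢ/p₀ᵢ) = 37.1213 + 45.8982 + 18.3826 = 101.4020

101.4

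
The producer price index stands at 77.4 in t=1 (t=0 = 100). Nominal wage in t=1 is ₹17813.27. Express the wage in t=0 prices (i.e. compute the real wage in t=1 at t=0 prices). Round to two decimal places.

Real = Nominal ÷ (Index/100) = 17813.27 ÷ (77.4/100)
     = 17813.27 ÷ 0.774 = 23014.5607

23014.56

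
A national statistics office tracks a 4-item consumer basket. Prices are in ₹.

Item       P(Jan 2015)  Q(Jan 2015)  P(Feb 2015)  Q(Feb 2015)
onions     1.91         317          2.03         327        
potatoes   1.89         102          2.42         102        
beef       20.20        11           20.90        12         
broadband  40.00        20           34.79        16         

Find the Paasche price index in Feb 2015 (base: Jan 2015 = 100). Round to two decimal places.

Paasche price index uses current-period quantities as weights.
ΣP(Feb 2015)·Q(Feb 2015) = 2.03×327 + 2.42×102 + 20.90×12 + 34.79×16 = 663.81 + 246.84 + 250.8 + 556.64 = 1718.09
ΣP(Jan 2015)·Q(Feb 2015) = 1.91×327 + 1.89×102 + 20.20×12 + 40.00×16 = 624.57 + 192.78 + 242.4 + 640 = 1699.75
Index = 1718.09 / 1699.75 × 100 = 101.0790

101.08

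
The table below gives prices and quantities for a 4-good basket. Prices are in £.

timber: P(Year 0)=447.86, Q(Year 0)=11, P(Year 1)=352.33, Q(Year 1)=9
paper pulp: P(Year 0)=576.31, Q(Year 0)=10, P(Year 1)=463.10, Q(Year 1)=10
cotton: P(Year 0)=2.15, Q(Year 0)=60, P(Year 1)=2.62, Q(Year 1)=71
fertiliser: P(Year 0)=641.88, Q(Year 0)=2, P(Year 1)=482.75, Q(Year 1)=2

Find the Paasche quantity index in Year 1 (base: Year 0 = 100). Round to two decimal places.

Paasche quantity index uses current-period prices as weights.
ΣP(Year 1)·Q(Year 1) = 352.33×9 + 463.10×10 + 2.62×71 + 482.75×2 = 3170.97 + 4631 + 186.02 + 965.5 = 8953.49
ΣP(Year 1)·Q(Year 0) = 352.33×11 + 463.10×10 + 2.62×60 + 482.75×2 = 3875.63 + 4631 + 157.2 + 965.5 = 9629.33
Index = 8953.49 / 9629.33 × 100 = 92.9814

92.98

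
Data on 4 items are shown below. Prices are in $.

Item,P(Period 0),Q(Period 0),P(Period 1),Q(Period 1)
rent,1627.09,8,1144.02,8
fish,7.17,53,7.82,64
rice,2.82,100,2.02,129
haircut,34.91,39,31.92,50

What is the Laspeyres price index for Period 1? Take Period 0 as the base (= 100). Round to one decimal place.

Laspeyres price index uses base-period quantities as weights.
ΣP(Period 1)·Q(Period 0) = 1144.02×8 + 7.82×53 + 2.02×100 + 31.92×39 = 9152.16 + 414.46 + 202 + 1244.88 = 11013.5
ΣP(Period 0)·Q(Period 0) = 1627.09×8 + 7.17×53 + 2.82×100 + 34.91×39 = 13016.72 + 380.01 + 282 + 1361.49 = 15040.22
Index = 11013.5 / 15040.22 × 100 = 73.2270

73.2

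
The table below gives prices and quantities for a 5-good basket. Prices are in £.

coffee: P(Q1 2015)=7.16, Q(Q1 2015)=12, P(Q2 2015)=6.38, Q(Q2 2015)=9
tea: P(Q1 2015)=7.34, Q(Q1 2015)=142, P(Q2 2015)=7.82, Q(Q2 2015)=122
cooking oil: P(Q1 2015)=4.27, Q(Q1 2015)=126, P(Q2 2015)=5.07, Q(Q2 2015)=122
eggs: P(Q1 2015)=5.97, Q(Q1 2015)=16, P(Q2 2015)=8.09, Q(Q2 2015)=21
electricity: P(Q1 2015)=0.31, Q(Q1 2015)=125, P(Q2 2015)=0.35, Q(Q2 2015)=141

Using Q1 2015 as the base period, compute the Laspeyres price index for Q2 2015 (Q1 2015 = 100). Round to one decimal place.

111.0

Laspeyres price index uses base-period quantities as weights.
ΣP(Q2 2015)·Q(Q1 2015) = 6.38×12 + 7.82×142 + 5.07×126 + 8.09×16 + 0.35×125 = 76.56 + 1110.44 + 638.82 + 129.44 + 43.75 = 1999.01
ΣP(Q1 2015)·Q(Q1 2015) = 7.16×12 + 7.34×142 + 4.27×126 + 5.97×16 + 0.31×125 = 85.92 + 1042.28 + 538.02 + 95.52 + 38.75 = 1800.49
Index = 1999.01 / 1800.49 × 100 = 111.0259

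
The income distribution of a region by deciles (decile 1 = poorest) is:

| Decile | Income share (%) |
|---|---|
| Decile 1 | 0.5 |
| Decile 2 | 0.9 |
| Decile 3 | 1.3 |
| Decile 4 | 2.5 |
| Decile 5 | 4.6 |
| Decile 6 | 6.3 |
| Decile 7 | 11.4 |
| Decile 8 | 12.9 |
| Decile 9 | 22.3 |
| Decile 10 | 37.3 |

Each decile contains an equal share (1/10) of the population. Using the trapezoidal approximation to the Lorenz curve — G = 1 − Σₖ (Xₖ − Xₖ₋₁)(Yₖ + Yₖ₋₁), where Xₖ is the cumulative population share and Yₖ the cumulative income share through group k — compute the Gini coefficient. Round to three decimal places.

Cumulative income shares Yₖ: 0.0050, 0.0140, 0.0270, 0.0520, 0.0980, 0.1610, 0.2750, 0.4040, 0.6270, 1.0000
Σ (Xₖ−Xₖ₋₁)(Yₖ+Yₖ₋₁) = (1/10)(0.0050+0.0000) + (1/10)(0.0140+0.0050) + (1/10)(0.0270+0.0140) + (1/10)(0.0520+0.0270) + (1/10)(0.0980+0.0520) + (1/10)(0.1610+0.0980) + (1/10)(0.2750+0.1610) + (1/10)(0.4040+0.2750) + (1/10)(0.6270+0.4040) + (1/10)(1.0000+0.6270)
  = 0.0005 + 0.0019 + 0.0041 + 0.0079 + 0.0150 + 0.0259 + 0.0436 + 0.0679 + 0.1031 + 0.1627 = 0.4326
G = 1 − 0.4326 = 0.5674

0.567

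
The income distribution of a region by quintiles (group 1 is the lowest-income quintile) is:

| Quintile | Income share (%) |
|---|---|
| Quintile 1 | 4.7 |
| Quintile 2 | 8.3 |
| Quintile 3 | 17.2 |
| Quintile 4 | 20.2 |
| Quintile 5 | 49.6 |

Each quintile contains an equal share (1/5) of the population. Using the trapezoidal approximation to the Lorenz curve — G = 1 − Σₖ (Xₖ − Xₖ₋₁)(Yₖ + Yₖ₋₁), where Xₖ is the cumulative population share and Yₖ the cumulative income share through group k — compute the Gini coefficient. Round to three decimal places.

0.407

Cumulative income shares Yₖ: 0.0470, 0.1300, 0.3020, 0.5040, 1.0000
Σ (Xₖ−Xₖ₋₁)(Yₖ+Yₖ₋₁) = (1/5)(0.0470+0.0000) + (1/5)(0.1300+0.0470) + (1/5)(0.3020+0.1300) + (1/5)(0.5040+0.3020) + (1/5)(1.0000+0.5040)
  = 0.0094 + 0.0354 + 0.0864 + 0.1612 + 0.3008 = 0.5932
G = 1 − 0.5932 = 0.4068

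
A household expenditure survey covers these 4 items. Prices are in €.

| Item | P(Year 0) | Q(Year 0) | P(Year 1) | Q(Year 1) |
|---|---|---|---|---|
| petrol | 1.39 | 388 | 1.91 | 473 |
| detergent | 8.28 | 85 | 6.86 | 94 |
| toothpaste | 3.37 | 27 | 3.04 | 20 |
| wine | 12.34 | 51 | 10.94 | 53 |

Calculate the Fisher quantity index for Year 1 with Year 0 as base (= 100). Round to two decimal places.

Laspeyres component (base-period weights):
ΣP(Year 0)Q(Year 1) = 1.39×473 + 8.28×94 + 3.37×20 + 12.34×53 = 657.47 + 778.32 + 67.4 + 654.02 = 2157.21
ΣP(Year 0)Q(Year 0) = 1.39×388 + 8.28×85 + 3.37×27 + 12.34×51 = 539.32 + 703.8 + 90.99 + 629.34 = 1963.45
L = 2157.21 / 1963.45 × 100 = 109.8683
Paasche component (current-period weights):
ΣP(Year 1)Q(Year 1) = 1.91×473 + 6.86×94 + 3.04×20 + 10.94×53 = 903.43 + 644.84 + 60.8 + 579.82 = 2188.89
ΣP(Year 1)Q(Year 0) = 1.91×388 + 6.86×85 + 3.04×27 + 10.94×51 = 741.08 + 583.1 + 82.08 + 557.94 = 1964.2
P = 2188.89 / 1964.2 × 100 = 111.4393
Fisher = √(L × P) = √(109.8683 × 111.4393) = 110.6510

110.65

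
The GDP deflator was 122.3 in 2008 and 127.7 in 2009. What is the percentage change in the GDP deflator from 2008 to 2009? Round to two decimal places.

4.42%

Change = (127.7 − 122.3) / 122.3 × 100
       = 5.4 / 122.3 × 100 = 4.4154%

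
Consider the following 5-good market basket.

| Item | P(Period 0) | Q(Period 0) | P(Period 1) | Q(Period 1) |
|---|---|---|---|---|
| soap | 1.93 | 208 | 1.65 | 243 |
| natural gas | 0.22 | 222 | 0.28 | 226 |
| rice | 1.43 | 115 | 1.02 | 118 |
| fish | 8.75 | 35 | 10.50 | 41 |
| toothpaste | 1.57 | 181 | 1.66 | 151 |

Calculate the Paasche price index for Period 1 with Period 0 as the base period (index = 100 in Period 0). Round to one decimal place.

98.6

Paasche price index uses current-period quantities as weights.
ΣP(Period 1)·Q(Period 1) = 1.65×243 + 0.28×226 + 1.02×118 + 10.50×41 + 1.66×151 = 400.95 + 63.28 + 120.36 + 430.5 + 250.66 = 1265.75
ΣP(Period 0)·Q(Period 1) = 1.93×243 + 0.22×226 + 1.43×118 + 8.75×41 + 1.57×151 = 468.99 + 49.72 + 168.74 + 358.75 + 237.07 = 1283.27
Index = 1265.75 / 1283.27 × 100 = 98.6347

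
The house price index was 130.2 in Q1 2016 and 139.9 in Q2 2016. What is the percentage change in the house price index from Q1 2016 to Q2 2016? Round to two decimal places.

Change = (139.9 − 130.2) / 130.2 × 100
       = 9.7 / 130.2 × 100 = 7.4501%

7.45%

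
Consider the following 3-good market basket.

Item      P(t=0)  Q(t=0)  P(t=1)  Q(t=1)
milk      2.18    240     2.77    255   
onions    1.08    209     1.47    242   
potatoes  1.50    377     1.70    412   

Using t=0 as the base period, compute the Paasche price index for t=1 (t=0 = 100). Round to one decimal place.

Paasche price index uses current-period quantities as weights.
ΣP(t=1)·Q(t=1) = 2.77×255 + 1.47×242 + 1.70×412 = 706.35 + 355.74 + 700.4 = 1762.49
ΣP(t=0)·Q(t=1) = 2.18×255 + 1.08×242 + 1.50×412 = 555.9 + 261.36 + 618 = 1435.26
Index = 1762.49 / 1435.26 × 100 = 122.7994

122.8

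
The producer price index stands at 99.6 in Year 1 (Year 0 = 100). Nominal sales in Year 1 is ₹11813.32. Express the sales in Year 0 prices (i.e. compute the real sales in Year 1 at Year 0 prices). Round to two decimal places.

11860.76

Real = Nominal ÷ (Index/100) = 11813.32 ÷ (99.6/100)
     = 11813.32 ÷ 0.996 = 11860.7631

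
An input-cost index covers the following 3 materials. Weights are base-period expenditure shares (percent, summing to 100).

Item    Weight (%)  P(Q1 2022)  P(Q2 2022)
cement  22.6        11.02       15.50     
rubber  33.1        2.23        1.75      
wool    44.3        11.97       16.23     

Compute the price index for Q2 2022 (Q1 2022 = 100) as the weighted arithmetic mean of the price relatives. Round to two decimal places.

cement: 22.6 × (15.50/11.02) = 22.6 × 1.406534 = 31.7877
rubber: 33.1 × (1.75/2.23) = 33.1 × 0.784753 = 25.9753
wool: 44.3 × (16.23/11.97) = 44.3 × 1.355890 = 60.0659
Index = Σ wᵢ·(p₁ᵢ/p₀ᵢ) = 31.7877 + 25.9753 + 60.0659 = 117.8289

117.83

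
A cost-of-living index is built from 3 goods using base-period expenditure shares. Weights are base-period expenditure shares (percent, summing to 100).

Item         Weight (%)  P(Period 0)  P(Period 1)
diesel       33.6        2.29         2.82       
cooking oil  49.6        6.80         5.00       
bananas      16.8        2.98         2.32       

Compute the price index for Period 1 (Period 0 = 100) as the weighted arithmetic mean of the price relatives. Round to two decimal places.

90.93

diesel: 33.6 × (2.82/2.29) = 33.6 × 1.231441 = 41.3764
cooking oil: 49.6 × (5.00/6.80) = 49.6 × 0.735294 = 36.4706
bananas: 16.8 × (2.32/2.98) = 16.8 × 0.778523 = 13.0792
Index = Σ wᵢ·(p₁ᵢ/p₀ᵢ) = 41.3764 + 36.4706 + 13.0792 = 90.9262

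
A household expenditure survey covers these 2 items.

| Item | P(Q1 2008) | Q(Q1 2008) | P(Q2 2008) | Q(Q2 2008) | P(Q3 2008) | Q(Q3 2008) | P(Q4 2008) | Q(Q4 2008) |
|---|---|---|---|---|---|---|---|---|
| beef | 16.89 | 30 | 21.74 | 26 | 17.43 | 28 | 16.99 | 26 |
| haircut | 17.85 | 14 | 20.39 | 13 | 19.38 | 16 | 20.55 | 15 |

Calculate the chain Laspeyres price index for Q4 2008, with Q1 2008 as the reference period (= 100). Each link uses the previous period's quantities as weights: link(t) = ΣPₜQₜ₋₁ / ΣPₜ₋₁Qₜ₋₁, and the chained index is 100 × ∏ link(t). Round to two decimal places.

Link Q1 2008→Q2 2008:
ΣP(Q2 2008)Q(Q1 2008) = 21.74×30 + 20.39×14 = 652.2 + 285.46 = 937.66
ΣP(Q1 2008)Q(Q1 2008) = 16.89×30 + 17.85×14 = 506.7 + 249.9 = 756.6
link = 937.66/756.6 = 1.239307
Link Q2 2008→Q3 2008:
ΣP(Q3 2008)Q(Q2 2008) = 17.43×26 + 19.38×13 = 453.18 + 251.94 = 705.12
ΣP(Q2 2008)Q(Q2 2008) = 21.74×26 + 20.39×13 = 565.24 + 265.07 = 830.31
link = 705.12/830.31 = 0.849225
Link Q3 2008→Q4 2008:
ΣP(Q4 2008)Q(Q3 2008) = 16.99×28 + 20.55×16 = 475.72 + 328.8 = 804.52
ΣP(Q3 2008)Q(Q3 2008) = 17.43×28 + 19.38×16 = 488.04 + 310.08 = 798.12
link = 804.52/798.12 = 1.008019
Chained index = 100 × 1.239307 × 0.849225 × 1.008019 = 106.0890

106.09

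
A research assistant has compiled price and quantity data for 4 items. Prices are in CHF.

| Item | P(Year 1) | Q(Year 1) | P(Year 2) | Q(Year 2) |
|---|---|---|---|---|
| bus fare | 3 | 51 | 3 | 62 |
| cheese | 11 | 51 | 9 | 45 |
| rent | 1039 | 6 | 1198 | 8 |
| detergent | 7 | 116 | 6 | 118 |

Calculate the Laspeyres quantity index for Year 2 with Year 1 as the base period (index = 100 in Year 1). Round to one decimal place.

Laspeyres quantity index uses base-period prices as weights.
ΣP(Year 1)·Q(Year 2) = 3×62 + 11×45 + 1039×8 + 7×118 = 186 + 495 + 8312 + 826 = 9819
ΣP(Year 1)·Q(Year 1) = 3×51 + 11×51 + 1039×6 + 7×116 = 153 + 561 + 6234 + 812 = 7760
Index = 9819 / 7760 × 100 = 126.5335

126.5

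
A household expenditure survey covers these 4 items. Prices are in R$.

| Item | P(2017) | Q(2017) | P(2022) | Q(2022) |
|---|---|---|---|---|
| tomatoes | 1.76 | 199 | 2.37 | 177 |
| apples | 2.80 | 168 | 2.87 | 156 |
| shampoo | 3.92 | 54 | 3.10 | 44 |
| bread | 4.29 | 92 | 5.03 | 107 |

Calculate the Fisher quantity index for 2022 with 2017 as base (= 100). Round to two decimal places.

Laspeyres component (base-period weights):
ΣP(2017)Q(2022) = 1.76×177 + 2.80×156 + 3.92×44 + 4.29×107 = 311.52 + 436.8 + 172.48 + 459.03 = 1379.83
ΣP(2017)Q(2017) = 1.76×199 + 2.80×168 + 3.92×54 + 4.29×92 = 350.24 + 470.4 + 211.68 + 394.68 = 1427
L = 1379.83 / 1427 × 100 = 96.6945
Paasche component (current-period weights):
ΣP(2022)Q(2022) = 2.37×177 + 2.87×156 + 3.10×44 + 5.03×107 = 419.49 + 447.72 + 136.4 + 538.21 = 1541.82
ΣP(2022)Q(2017) = 2.37×199 + 2.87×168 + 3.10×54 + 5.03×92 = 471.63 + 482.16 + 167.4 + 462.76 = 1583.95
P = 1541.82 / 1583.95 × 100 = 97.3402
Fisher = √(L × P) = √(96.6945 × 97.3402) = 97.0168

97.02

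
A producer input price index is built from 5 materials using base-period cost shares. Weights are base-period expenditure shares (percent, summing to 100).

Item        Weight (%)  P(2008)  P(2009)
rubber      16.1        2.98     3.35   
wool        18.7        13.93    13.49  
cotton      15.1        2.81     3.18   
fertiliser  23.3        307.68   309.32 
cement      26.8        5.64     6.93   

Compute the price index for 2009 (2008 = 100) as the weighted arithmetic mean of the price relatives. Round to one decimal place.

rubber: 16.1 × (3.35/2.98) = 16.1 × 1.124161 = 18.0990
wool: 18.7 × (13.49/13.93) = 18.7 × 0.968413 = 18.1093
cotton: 15.1 × (3.18/2.81) = 15.1 × 1.131673 = 17.0883
fertiliser: 23.3 × (309.32/307.68) = 23.3 × 1.005330 = 23.4242
cement: 26.8 × (6.93/5.64) = 26.8 × 1.228723 = 32.9298
Index = Σ wᵢ·(p₁ᵢ/p₀ᵢ) = 18.0990 + 18.1093 + 17.0883 + 23.4242 + 32.9298 = 109.6506

109.7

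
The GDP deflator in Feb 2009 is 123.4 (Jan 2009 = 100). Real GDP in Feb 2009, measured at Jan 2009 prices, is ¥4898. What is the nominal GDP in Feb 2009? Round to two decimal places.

Nominal = Real × (Index/100) = 4898 × (123.4/100)
        = 4898 × 1.234 = 6044.1320

6044.13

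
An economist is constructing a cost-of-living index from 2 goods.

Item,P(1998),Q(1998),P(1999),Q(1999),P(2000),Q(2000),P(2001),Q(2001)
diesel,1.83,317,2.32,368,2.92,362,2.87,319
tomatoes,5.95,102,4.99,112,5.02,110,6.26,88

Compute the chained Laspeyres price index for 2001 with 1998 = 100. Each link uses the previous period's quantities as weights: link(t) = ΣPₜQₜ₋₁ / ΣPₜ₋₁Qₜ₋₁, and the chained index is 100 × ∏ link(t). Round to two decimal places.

Link 1998→1999:
ΣP(1999)Q(1998) = 2.32×317 + 4.99×102 = 735.44 + 508.98 = 1244.42
ΣP(1998)Q(1998) = 1.83×317 + 5.95×102 = 580.11 + 606.9 = 1187.01
link = 1244.42/1187.01 = 1.048365
Link 1999→2000:
ΣP(2000)Q(1999) = 2.92×368 + 5.02×112 = 1074.56 + 562.24 = 1636.8
ΣP(1999)Q(1999) = 2.32×368 + 4.99×112 = 853.76 + 558.88 = 1412.64
link = 1636.8/1412.64 = 1.158682
Link 2000→2001:
ΣP(2001)Q(2000) = 2.87×362 + 6.26×110 = 1038.94 + 688.6 = 1727.54
ΣP(2000)Q(2000) = 2.92×362 + 5.02×110 = 1057.04 + 552.2 = 1609.24
link = 1727.54/1609.24 = 1.073513
Chained index = 100 × 1.048365 × 1.158682 × 1.073513 = 130.4019

130.40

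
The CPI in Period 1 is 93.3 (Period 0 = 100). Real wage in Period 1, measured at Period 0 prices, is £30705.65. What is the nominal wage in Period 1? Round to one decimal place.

Nominal = Real × (Index/100) = 30705.65 × (93.3/100)
        = 30705.65 × 0.933 = 28648.3714

28648.4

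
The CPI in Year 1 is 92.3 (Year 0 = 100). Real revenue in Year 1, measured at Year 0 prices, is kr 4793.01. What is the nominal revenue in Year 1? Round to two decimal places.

4423.95

Nominal = Real × (Index/100) = 4793.01 × (92.3/100)
        = 4793.01 × 0.923 = 4423.9482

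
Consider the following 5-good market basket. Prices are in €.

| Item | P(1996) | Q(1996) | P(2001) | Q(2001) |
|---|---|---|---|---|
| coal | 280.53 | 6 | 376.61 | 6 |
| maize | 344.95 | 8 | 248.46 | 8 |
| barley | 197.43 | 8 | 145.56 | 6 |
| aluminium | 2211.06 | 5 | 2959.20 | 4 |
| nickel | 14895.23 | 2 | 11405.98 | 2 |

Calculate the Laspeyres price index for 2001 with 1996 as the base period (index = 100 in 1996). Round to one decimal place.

91.8

Laspeyres price index uses base-period quantities as weights.
ΣP(2001)·Q(1996) = 376.61×6 + 248.46×8 + 145.56×8 + 2959.20×5 + 11405.98×2 = 2259.66 + 1987.68 + 1164.48 + 14796 + 22811.96 = 43019.78
ΣP(1996)·Q(1996) = 280.53×6 + 344.95×8 + 197.43×8 + 2211.06×5 + 14895.23×2 = 1683.18 + 2759.6 + 1579.44 + 11055.3 + 29790.46 = 46867.98
Index = 43019.78 / 46867.98 × 100 = 91.7893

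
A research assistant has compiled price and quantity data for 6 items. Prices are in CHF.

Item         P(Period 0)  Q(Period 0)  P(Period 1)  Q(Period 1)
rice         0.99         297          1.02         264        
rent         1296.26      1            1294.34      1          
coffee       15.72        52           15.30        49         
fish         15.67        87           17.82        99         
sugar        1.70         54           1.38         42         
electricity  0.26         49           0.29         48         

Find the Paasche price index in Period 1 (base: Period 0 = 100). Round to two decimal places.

Paasche price index uses current-period quantities as weights.
ΣP(Period 1)·Q(Period 1) = 1.02×264 + 1294.34×1 + 15.30×49 + 17.82×99 + 1.38×42 + 0.29×48 = 269.28 + 1294.34 + 749.7 + 1764.18 + 57.96 + 13.92 = 4149.38
ΣP(Period 0)·Q(Period 1) = 0.99×264 + 1296.26×1 + 15.72×49 + 15.67×99 + 1.70×42 + 0.26×48 = 261.36 + 1296.26 + 770.28 + 1551.33 + 71.4 + 12.48 = 3963.11
Index = 4149.38 / 3963.11 × 100 = 104.7001

104.70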